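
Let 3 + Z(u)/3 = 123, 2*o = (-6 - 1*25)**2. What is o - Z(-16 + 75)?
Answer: 241/2 ≈ 120.50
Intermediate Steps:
o = 961/2 (o = (-6 - 1*25)**2/2 = (-6 - 25)**2/2 = (1/2)*(-31)**2 = (1/2)*961 = 961/2 ≈ 480.50)
Z(u) = 360 (Z(u) = -9 + 3*123 = -9 + 369 = 360)
o - Z(-16 + 75) = 961/2 - 1*360 = 961/2 - 360 = 241/2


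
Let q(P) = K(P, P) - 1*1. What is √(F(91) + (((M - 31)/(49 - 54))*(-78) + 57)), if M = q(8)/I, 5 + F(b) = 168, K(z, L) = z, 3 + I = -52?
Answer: 62*I*√209/55 ≈ 16.297*I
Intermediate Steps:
I = -55 (I = -3 - 52 = -55)
q(P) = -1 + P (q(P) = P - 1*1 = P - 1 = -1 + P)
F(b) = 163 (F(b) = -5 + 168 = 163)
M = -7/55 (M = (-1 + 8)/(-55) = 7*(-1/55) = -7/55 ≈ -0.12727)
√(F(91) + (((M - 31)/(49 - 54))*(-78) + 57)) = √(163 + (((-7/55 - 31)/(49 - 54))*(-78) + 57)) = √(163 + (-1712/55/(-5)*(-78) + 57)) = √(163 + (-1712/55*(-⅕)*(-78) + 57)) = √(163 + ((1712/275)*(-78) + 57)) = √(163 + (-133536/275 + 57)) = √(163 - 117861/275) = √(-73036/275) = 62*I*√209/55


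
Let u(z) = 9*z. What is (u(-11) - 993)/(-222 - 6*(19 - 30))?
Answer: 7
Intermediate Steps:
(u(-11) - 993)/(-222 - 6*(19 - 30)) = (9*(-11) - 993)/(-222 - 6*(19 - 30)) = (-99 - 993)/(-222 - 6*(-11)) = -1092/(-222 + 66) = -1092/(-156) = -1092*(-1/156) = 7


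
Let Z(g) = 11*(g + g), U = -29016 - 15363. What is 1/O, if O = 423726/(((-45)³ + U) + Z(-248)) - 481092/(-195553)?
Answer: -13782575440/7523081079 ≈ -1.8320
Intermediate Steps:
U = -44379
Z(g) = 22*g (Z(g) = 11*(2*g) = 22*g)
O = -7523081079/13782575440 (O = 423726/(((-45)³ - 44379) + 22*(-248)) - 481092/(-195553) = 423726/((-91125 - 44379) - 5456) - 481092*(-1/195553) = 423726/(-135504 - 5456) + 481092/195553 = 423726/(-140960) + 481092/195553 = 423726*(-1/140960) + 481092/195553 = -211863/70480 + 481092/195553 = -7523081079/13782575440 ≈ -0.54584)
1/O = 1/(-7523081079/13782575440) = -13782575440/7523081079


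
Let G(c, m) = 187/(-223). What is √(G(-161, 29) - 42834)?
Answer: I*√2130133687/223 ≈ 206.97*I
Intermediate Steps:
G(c, m) = -187/223 (G(c, m) = 187*(-1/223) = -187/223)
√(G(-161, 29) - 42834) = √(-187/223 - 42834) = √(-9552169/223) = I*√2130133687/223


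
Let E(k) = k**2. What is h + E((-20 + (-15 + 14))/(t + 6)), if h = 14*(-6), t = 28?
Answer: -96663/1156 ≈ -83.619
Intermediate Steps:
h = -84
h + E((-20 + (-15 + 14))/(t + 6)) = -84 + ((-20 + (-15 + 14))/(28 + 6))**2 = -84 + ((-20 - 1)/34)**2 = -84 + (-21*1/34)**2 = -84 + (-21/34)**2 = -84 + 441/1156 = -96663/1156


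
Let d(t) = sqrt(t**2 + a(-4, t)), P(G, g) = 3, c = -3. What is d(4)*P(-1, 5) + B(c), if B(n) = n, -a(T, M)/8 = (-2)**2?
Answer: -3 + 12*I ≈ -3.0 + 12.0*I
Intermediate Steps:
a(T, M) = -32 (a(T, M) = -8*(-2)**2 = -8*4 = -32)
d(t) = sqrt(-32 + t**2) (d(t) = sqrt(t**2 - 32) = sqrt(-32 + t**2))
d(4)*P(-1, 5) + B(c) = sqrt(-32 + 4**2)*3 - 3 = sqrt(-32 + 16)*3 - 3 = sqrt(-16)*3 - 3 = (4*I)*3 - 3 = 12*I - 3 = -3 + 12*I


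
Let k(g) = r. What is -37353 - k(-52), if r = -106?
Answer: -37247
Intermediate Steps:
k(g) = -106
-37353 - k(-52) = -37353 - 1*(-106) = -37353 + 106 = -37247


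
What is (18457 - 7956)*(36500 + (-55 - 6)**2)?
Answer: 422360721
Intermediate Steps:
(18457 - 7956)*(36500 + (-55 - 6)**2) = 10501*(36500 + (-61)**2) = 10501*(36500 + 3721) = 10501*40221 = 422360721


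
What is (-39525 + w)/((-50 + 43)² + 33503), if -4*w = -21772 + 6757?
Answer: -47695/44736 ≈ -1.0661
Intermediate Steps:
w = 15015/4 (w = -(-21772 + 6757)/4 = -¼*(-15015) = 15015/4 ≈ 3753.8)
(-39525 + w)/((-50 + 43)² + 33503) = (-39525 + 15015/4)/((-50 + 43)² + 33503) = -143085/(4*((-7)² + 33503)) = -143085/(4*(49 + 33503)) = -143085/4/33552 = -143085/4*1/33552 = -47695/44736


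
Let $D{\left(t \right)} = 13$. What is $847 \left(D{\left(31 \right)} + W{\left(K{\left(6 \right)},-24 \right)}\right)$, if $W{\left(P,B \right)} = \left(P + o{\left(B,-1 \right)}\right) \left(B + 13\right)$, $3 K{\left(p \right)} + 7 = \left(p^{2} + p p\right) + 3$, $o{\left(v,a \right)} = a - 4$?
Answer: $- \frac{460768}{3} \approx -1.5359 \cdot 10^{5}$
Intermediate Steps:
$o{\left(v,a \right)} = -4 + a$ ($o{\left(v,a \right)} = a - 4 = -4 + a$)
$K{\left(p \right)} = - \frac{4}{3} + \frac{2 p^{2}}{3}$ ($K{\left(p \right)} = - \frac{7}{3} + \frac{\left(p^{2} + p p\right) + 3}{3} = - \frac{7}{3} + \frac{\left(p^{2} + p^{2}\right) + 3}{3} = - \frac{7}{3} + \frac{2 p^{2} + 3}{3} = - \frac{7}{3} + \frac{3 + 2 p^{2}}{3} = - \frac{7}{3} + \left(1 + \frac{2 p^{2}}{3}\right) = - \frac{4}{3} + \frac{2 p^{2}}{3}$)
$W{\left(P,B \right)} = \left(-5 + P\right) \left(13 + B\right)$ ($W{\left(P,B \right)} = \left(P - 5\right) \left(B + 13\right) = \left(P - 5\right) \left(13 + B\right) = \left(-5 + P\right) \left(13 + B\right)$)
$847 \left(D{\left(31 \right)} + W{\left(K{\left(6 \right)},-24 \right)}\right) = 847 \left(13 - \left(-55 + 11 \left(- \frac{4}{3} + \frac{2 \cdot 6^{2}}{3}\right)\right)\right) = 847 \left(13 + \left(-65 + 120 + 13 \left(- \frac{4}{3} + \frac{2}{3} \cdot 36\right) - 24 \left(- \frac{4}{3} + \frac{2}{3} \cdot 36\right)\right)\right) = 847 \left(13 + \left(-65 + 120 + 13 \left(- \frac{4}{3} + 24\right) - 24 \left(- \frac{4}{3} + 24\right)\right)\right) = 847 \left(13 + \left(-65 + 120 + 13 \cdot \frac{68}{3} - 544\right)\right) = 847 \left(13 + \left(-65 + 120 + \frac{884}{3} - 544\right)\right) = 847 \left(13 - \frac{583}{3}\right) = 847 \left(- \frac{544}{3}\right) = - \frac{460768}{3}$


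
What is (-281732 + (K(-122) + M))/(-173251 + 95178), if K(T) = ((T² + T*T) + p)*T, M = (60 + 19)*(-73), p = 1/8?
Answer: 15676841/312292 ≈ 50.199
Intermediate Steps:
p = ⅛ ≈ 0.12500
M = -5767 (M = 79*(-73) = -5767)
K(T) = T*(⅛ + 2*T²) (K(T) = ((T² + T*T) + ⅛)*T = ((T² + T²) + ⅛)*T = (2*T² + ⅛)*T = (⅛ + 2*T²)*T = T*(⅛ + 2*T²))
(-281732 + (K(-122) + M))/(-173251 + 95178) = (-281732 + ((2*(-122)³ + (⅛)*(-122)) - 5767))/(-173251 + 95178) = (-281732 + ((2*(-1815848) - 61/4) - 5767))/(-78073) = (-281732 + ((-3631696 - 61/4) - 5767))*(-1/78073) = (-281732 + (-14526845/4 - 5767))*(-1/78073) = (-281732 - 14549913/4)*(-1/78073) = -15676841/4*(-1/78073) = 15676841/312292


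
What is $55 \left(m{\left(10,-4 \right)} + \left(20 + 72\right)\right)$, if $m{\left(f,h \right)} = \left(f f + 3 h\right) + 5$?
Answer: $10175$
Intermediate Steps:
$m{\left(f,h \right)} = 5 + f^{2} + 3 h$ ($m{\left(f,h \right)} = \left(f^{2} + 3 h\right) + 5 = 5 + f^{2} + 3 h$)
$55 \left(m{\left(10,-4 \right)} + \left(20 + 72\right)\right) = 55 \left(\left(5 + 10^{2} + 3 \left(-4\right)\right) + \left(20 + 72\right)\right) = 55 \left(\left(5 + 100 - 12\right) + 92\right) = 55 \left(93 + 92\right) = 55 \cdot 185 = 10175$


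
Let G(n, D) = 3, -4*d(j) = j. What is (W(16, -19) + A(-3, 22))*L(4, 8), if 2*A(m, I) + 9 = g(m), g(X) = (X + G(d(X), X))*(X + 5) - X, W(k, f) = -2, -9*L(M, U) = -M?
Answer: -20/9 ≈ -2.2222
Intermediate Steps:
L(M, U) = M/9 (L(M, U) = -(-1)*M/9 = M/9)
d(j) = -j/4
g(X) = -X + (3 + X)*(5 + X) (g(X) = (X + 3)*(X + 5) - X = (3 + X)*(5 + X) - X = -X + (3 + X)*(5 + X))
A(m, I) = 3 + m²/2 + 7*m/2 (A(m, I) = -9/2 + (15 + m² + 7*m)/2 = -9/2 + (15/2 + m²/2 + 7*m/2) = 3 + m²/2 + 7*m/2)
(W(16, -19) + A(-3, 22))*L(4, 8) = (-2 + (3 + (½)*(-3)² + (7/2)*(-3)))*((⅑)*4) = (-2 + (3 + (½)*9 - 21/2))*(4/9) = (-2 + (3 + 9/2 - 21/2))*(4/9) = (-2 - 3)*(4/9) = -5*4/9 = -20/9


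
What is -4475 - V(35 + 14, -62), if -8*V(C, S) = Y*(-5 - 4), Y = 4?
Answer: -8959/2 ≈ -4479.5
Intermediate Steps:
V(C, S) = 9/2 (V(C, S) = -(-5 - 4)/2 = -(-9)/2 = -⅛*(-36) = 9/2)
-4475 - V(35 + 14, -62) = -4475 - 1*9/2 = -4475 - 9/2 = -8959/2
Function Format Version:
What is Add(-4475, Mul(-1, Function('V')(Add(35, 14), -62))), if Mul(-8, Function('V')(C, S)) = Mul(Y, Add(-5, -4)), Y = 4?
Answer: Rational(-8959, 2) ≈ -4479.5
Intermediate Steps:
Function('V')(C, S) = Rational(9, 2) (Function('V')(C, S) = Mul(Rational(-1, 8), Mul(4, Add(-5, -4))) = Mul(Rational(-1, 8), Mul(4, -9)) = Mul(Rational(-1, 8), -36) = Rational(9, 2))
Add(-4475, Mul(-1, Function('V')(Add(35, 14), -62))) = Add(-4475, Mul(-1, Rational(9, 2))) = Add(-4475, Rational(-9, 2)) = Rational(-8959, 2)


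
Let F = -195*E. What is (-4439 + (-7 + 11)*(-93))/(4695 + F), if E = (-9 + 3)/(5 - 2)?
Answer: -4811/5085 ≈ -0.94612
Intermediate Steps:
E = -2 (E = -6/3 = -6*⅓ = -2)
F = 390 (F = -195*(-2) = 390)
(-4439 + (-7 + 11)*(-93))/(4695 + F) = (-4439 + (-7 + 11)*(-93))/(4695 + 390) = (-4439 + 4*(-93))/5085 = (-4439 - 372)*(1/5085) = -4811*1/5085 = -4811/5085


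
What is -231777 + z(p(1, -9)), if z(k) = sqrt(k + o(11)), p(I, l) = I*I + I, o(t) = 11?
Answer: -231777 + sqrt(13) ≈ -2.3177e+5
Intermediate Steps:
p(I, l) = I + I**2 (p(I, l) = I**2 + I = I + I**2)
z(k) = sqrt(11 + k) (z(k) = sqrt(k + 11) = sqrt(11 + k))
-231777 + z(p(1, -9)) = -231777 + sqrt(11 + 1*(1 + 1)) = -231777 + sqrt(11 + 1*2) = -231777 + sqrt(11 + 2) = -231777 + sqrt(13)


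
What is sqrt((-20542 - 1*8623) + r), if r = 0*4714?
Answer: I*sqrt(29165) ≈ 170.78*I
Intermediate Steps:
r = 0
sqrt((-20542 - 1*8623) + r) = sqrt((-20542 - 1*8623) + 0) = sqrt((-20542 - 8623) + 0) = sqrt(-29165 + 0) = sqrt(-29165) = I*sqrt(29165)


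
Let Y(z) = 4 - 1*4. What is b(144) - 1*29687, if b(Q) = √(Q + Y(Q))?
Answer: -29675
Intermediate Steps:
Y(z) = 0 (Y(z) = 4 - 4 = 0)
b(Q) = √Q (b(Q) = √(Q + 0) = √Q)
b(144) - 1*29687 = √144 - 1*29687 = 12 - 29687 = -29675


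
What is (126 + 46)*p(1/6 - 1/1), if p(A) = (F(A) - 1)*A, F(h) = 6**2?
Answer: -15050/3 ≈ -5016.7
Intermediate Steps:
F(h) = 36
p(A) = 35*A (p(A) = (36 - 1)*A = 35*A)
(126 + 46)*p(1/6 - 1/1) = (126 + 46)*(35*(1/6 - 1/1)) = 172*(35*(1*(1/6) - 1*1)) = 172*(35*(1/6 - 1)) = 172*(35*(-5/6)) = 172*(-175/6) = -15050/3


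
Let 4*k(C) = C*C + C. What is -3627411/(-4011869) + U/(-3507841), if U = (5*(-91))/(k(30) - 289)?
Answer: 1437851405549773/1590248837825677 ≈ 0.90417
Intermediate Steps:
k(C) = C/4 + C²/4 (k(C) = (C*C + C)/4 = (C² + C)/4 = (C + C²)/4 = C/4 + C²/4)
U = 910/113 (U = (5*(-91))/((¼)*30*(1 + 30) - 289) = -455/((¼)*30*31 - 289) = -455/(465/2 - 289) = -455/(-113/2) = -2/113*(-455) = 910/113 ≈ 8.0531)
-3627411/(-4011869) + U/(-3507841) = -3627411/(-4011869) + (910/113)/(-3507841) = -3627411*(-1/4011869) + (910/113)*(-1/3507841) = 3627411/4011869 - 910/396386033 = 1437851405549773/1590248837825677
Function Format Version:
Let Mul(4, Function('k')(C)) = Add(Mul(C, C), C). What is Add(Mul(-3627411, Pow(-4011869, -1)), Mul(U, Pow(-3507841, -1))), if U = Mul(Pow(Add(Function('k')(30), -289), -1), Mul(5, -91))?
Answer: Rational(1437851405549773, 1590248837825677) ≈ 0.90417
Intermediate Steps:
Function('k')(C) = Add(Mul(Rational(1, 4), C), Mul(Rational(1, 4), Pow(C, 2))) (Function('k')(C) = Mul(Rational(1, 4), Add(Mul(C, C), C)) = Mul(Rational(1, 4), Add(Pow(C, 2), C)) = Mul(Rational(1, 4), Add(C, Pow(C, 2))) = Add(Mul(Rational(1, 4), C), Mul(Rational(1, 4), Pow(C, 2))))
U = Rational(910, 113) (U = Mul(Pow(Add(Mul(Rational(1, 4), 30, Add(1, 30)), -289), -1), Mul(5, -91)) = Mul(Pow(Add(Mul(Rational(1, 4), 30, 31), -289), -1), -455) = Mul(Pow(Add(Rational(465, 2), -289), -1), -455) = Mul(Pow(Rational(-113, 2), -1), -455) = Mul(Rational(-2, 113), -455) = Rational(910, 113) ≈ 8.0531)
Add(Mul(-3627411, Pow(-4011869, -1)), Mul(U, Pow(-3507841, -1))) = Add(Mul(-3627411, Pow(-4011869, -1)), Mul(Rational(910, 113), Pow(-3507841, -1))) = Add(Mul(-3627411, Rational(-1, 4011869)), Mul(Rational(910, 113), Rational(-1, 3507841))) = Add(Rational(3627411, 4011869), Rational(-910, 396386033)) = Rational(1437851405549773, 1590248837825677)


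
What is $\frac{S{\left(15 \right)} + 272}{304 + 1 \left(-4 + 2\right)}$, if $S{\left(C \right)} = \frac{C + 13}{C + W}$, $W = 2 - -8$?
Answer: $\frac{3414}{3775} \approx 0.90437$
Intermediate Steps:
$W = 10$ ($W = 2 + 8 = 10$)
$S{\left(C \right)} = \frac{13 + C}{10 + C}$ ($S{\left(C \right)} = \frac{C + 13}{C + 10} = \frac{13 + C}{10 + C}$)
$\frac{S{\left(15 \right)} + 272}{304 + 1 \left(-4 + 2\right)} = \frac{\frac{13 + 15}{10 + 15} + 272}{304 + 1 \left(-4 + 2\right)} = \frac{\frac{1}{25} \cdot 28 + 272}{304 + 1 \left(-2\right)} = \frac{\frac{1}{25} \cdot 28 + 272}{304 - 2} = \frac{\frac{28}{25} + 272}{302} = \frac{6828}{25} \cdot \frac{1}{302} = \frac{3414}{3775}$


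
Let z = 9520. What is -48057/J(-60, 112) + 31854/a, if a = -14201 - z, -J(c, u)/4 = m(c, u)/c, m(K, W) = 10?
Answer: -1139981333/15814 ≈ -72087.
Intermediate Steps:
J(c, u) = -40/c
a = -23721 (a = -14201 - 1*9520 = -14201 - 9520 = -23721)
-48057/J(-60, 112) + 31854/a = -48057/((-40/(-60))) + 31854/(-23721) = -48057/((-40*(-1/60))) + 31854*(-1/23721) = -48057/2/3 - 10618/7907 = -48057*3/2 - 10618/7907 = -144171/2 - 10618/7907 = -1139981333/15814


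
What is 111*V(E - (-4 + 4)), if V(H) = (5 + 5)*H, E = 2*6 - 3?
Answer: 9990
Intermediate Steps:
E = 9 (E = 12 - 3 = 9)
V(H) = 10*H
111*V(E - (-4 + 4)) = 111*(10*(9 - (-4 + 4))) = 111*(10*(9 - 1*0)) = 111*(10*(9 + 0)) = 111*(10*9) = 111*90 = 9990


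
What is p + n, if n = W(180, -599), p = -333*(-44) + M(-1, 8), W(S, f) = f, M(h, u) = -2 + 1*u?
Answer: 14059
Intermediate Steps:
M(h, u) = -2 + u
p = 14658 (p = -333*(-44) + (-2 + 8) = 14652 + 6 = 14658)
n = -599
p + n = 14658 - 599 = 14059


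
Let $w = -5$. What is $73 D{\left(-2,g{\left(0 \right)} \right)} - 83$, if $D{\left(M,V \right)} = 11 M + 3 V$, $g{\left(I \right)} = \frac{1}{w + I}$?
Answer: $- \frac{8664}{5} \approx -1732.8$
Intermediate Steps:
$g{\left(I \right)} = \frac{1}{-5 + I}$
$D{\left(M,V \right)} = 3 V + 11 M$
$73 D{\left(-2,g{\left(0 \right)} \right)} - 83 = 73 \left(\frac{3}{-5 + 0} + 11 \left(-2\right)\right) - 83 = 73 \left(\frac{3}{-5} - 22\right) - 83 = 73 \left(3 \left(- \frac{1}{5}\right) - 22\right) - 83 = 73 \left(- \frac{3}{5} - 22\right) - 83 = 73 \left(- \frac{113}{5}\right) - 83 = - \frac{8249}{5} - 83 = - \frac{8664}{5}$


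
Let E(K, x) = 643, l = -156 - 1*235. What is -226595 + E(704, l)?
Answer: -225952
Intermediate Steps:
l = -391 (l = -156 - 235 = -391)
-226595 + E(704, l) = -226595 + 643 = -225952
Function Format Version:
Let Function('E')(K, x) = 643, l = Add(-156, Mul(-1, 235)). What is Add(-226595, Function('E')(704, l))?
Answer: -225952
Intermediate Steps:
l = -391 (l = Add(-156, -235) = -391)
Add(-226595, Function('E')(704, l)) = Add(-226595, 643) = -225952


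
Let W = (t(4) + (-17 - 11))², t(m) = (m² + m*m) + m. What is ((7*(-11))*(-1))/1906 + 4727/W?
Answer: 4507295/60992 ≈ 73.900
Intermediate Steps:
t(m) = m + 2*m² (t(m) = (m² + m²) + m = 2*m² + m = m + 2*m²)
W = 64 (W = (4*(1 + 2*4) + (-17 - 11))² = (4*(1 + 8) - 28)² = (4*9 - 28)² = (36 - 28)² = 8² = 64)
((7*(-11))*(-1))/1906 + 4727/W = ((7*(-11))*(-1))/1906 + 4727/64 = -77*(-1)*(1/1906) + 4727*(1/64) = 77*(1/1906) + 4727/64 = 77/1906 + 4727/64 = 4507295/60992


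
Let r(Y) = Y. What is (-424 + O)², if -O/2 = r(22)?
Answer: 219024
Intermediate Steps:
O = -44 (O = -2*22 = -44)
(-424 + O)² = (-424 - 44)² = (-468)² = 219024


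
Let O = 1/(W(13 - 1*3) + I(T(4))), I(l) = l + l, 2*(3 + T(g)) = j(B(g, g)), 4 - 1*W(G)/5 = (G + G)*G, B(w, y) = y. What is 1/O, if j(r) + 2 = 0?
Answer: -988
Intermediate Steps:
j(r) = -2 (j(r) = -2 + 0 = -2)
W(G) = 20 - 10*G**2 (W(G) = 20 - 5*(G + G)*G = 20 - 5*2*G*G = 20 - 10*G**2)
T(g) = -4 (T(g) = -3 + (1/2)*(-2) = -3 - 1 = -4)
I(l) = 2*l
O = -1/988 (O = 1/((20 - 10*(13 - 1*3)**2) + 2*(-4)) = 1/((20 - 10*(13 - 3)**2) - 8) = 1/((20 - 10*10**2) - 8) = 1/((20 - 10*100) - 8) = 1/((20 - 1000) - 8) = 1/(-980 - 8) = 1/(-988) = -1/988 ≈ -0.0010121)
1/O = 1/(-1/988) = -988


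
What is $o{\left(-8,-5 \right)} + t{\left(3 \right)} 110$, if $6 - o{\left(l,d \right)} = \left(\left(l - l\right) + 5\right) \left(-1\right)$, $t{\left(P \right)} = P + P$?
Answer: $671$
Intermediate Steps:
$t{\left(P \right)} = 2 P$
$o{\left(l,d \right)} = 11$ ($o{\left(l,d \right)} = 6 - \left(\left(l - l\right) + 5\right) \left(-1\right) = 6 - \left(0 + 5\right) \left(-1\right) = 6 - 5 \left(-1\right) = 6 - -5 = 6 + 5 = 11$)
$o{\left(-8,-5 \right)} + t{\left(3 \right)} 110 = 11 + 2 \cdot 3 \cdot 110 = 11 + 6 \cdot 110 = 11 + 660 = 671$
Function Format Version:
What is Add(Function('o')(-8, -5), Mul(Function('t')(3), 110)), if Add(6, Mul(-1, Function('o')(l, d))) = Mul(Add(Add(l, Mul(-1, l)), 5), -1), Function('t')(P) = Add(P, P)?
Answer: 671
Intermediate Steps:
Function('t')(P) = Mul(2, P)
Function('o')(l, d) = 11 (Function('o')(l, d) = Add(6, Mul(-1, Mul(Add(Add(l, Mul(-1, l)), 5), -1))) = Add(6, Mul(-1, Mul(Add(0, 5), -1))) = Add(6, Mul(-1, Mul(5, -1))) = Add(6, Mul(-1, -5)) = Add(6, 5) = 11)
Add(Function('o')(-8, -5), Mul(Function('t')(3), 110)) = Add(11, Mul(Mul(2, 3), 110)) = Add(11, Mul(6, 110)) = Add(11, 660) = 671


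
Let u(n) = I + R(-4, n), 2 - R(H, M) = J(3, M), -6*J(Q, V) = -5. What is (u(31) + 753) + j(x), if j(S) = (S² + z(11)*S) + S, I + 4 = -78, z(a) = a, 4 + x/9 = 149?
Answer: 10316143/6 ≈ 1.7194e+6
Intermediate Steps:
x = 1305 (x = -36 + 9*149 = -36 + 1341 = 1305)
I = -82 (I = -4 - 78 = -82)
J(Q, V) = ⅚ (J(Q, V) = -⅙*(-5) = ⅚)
R(H, M) = 7/6 (R(H, M) = 2 - 1*⅚ = 2 - ⅚ = 7/6)
j(S) = S² + 12*S (j(S) = (S² + 11*S) + S = S² + 12*S)
u(n) = -485/6 (u(n) = -82 + 7/6 = -485/6)
(u(31) + 753) + j(x) = (-485/6 + 753) + 1305*(12 + 1305) = 4033/6 + 1305*1317 = 4033/6 + 1718685 = 10316143/6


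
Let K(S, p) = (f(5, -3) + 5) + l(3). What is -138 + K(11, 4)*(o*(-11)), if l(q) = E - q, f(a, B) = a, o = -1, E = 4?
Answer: -17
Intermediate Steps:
l(q) = 4 - q
K(S, p) = 11 (K(S, p) = (5 + 5) + (4 - 1*3) = 10 + (4 - 3) = 10 + 1 = 11)
-138 + K(11, 4)*(o*(-11)) = -138 + 11*(-1*(-11)) = -138 + 11*11 = -138 + 121 = -17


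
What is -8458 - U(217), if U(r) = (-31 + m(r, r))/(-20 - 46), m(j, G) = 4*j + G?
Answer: -278587/33 ≈ -8442.0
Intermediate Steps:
m(j, G) = G + 4*j
U(r) = 31/66 - 5*r/66 (U(r) = (-31 + (r + 4*r))/(-20 - 46) = (-31 + 5*r)/(-66) = (-31 + 5*r)*(-1/66) = 31/66 - 5*r/66)
-8458 - U(217) = -8458 - (31/66 - 5/66*217) = -8458 - (31/66 - 1085/66) = -8458 - 1*(-527/33) = -8458 + 527/33 = -278587/33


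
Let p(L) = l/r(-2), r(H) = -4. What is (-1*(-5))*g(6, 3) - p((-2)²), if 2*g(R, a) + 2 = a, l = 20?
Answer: 15/2 ≈ 7.5000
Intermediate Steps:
g(R, a) = -1 + a/2
p(L) = -5 (p(L) = 20/(-4) = 20*(-¼) = -5)
(-1*(-5))*g(6, 3) - p((-2)²) = (-1*(-5))*(-1 + (½)*3) - 1*(-5) = 5*(-1 + 3/2) + 5 = 5*(½) + 5 = 5/2 + 5 = 15/2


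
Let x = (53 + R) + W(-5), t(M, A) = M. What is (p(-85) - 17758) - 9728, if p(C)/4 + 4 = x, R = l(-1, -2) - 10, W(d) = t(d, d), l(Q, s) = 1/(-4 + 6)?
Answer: -27348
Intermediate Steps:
l(Q, s) = 1/2
W(d) = d
R = -19/2 (R = 1/2 - 10 = -19/2 ≈ -9.5000)
x = 77/2 (x = (53 - 19/2) - 5 = 87/2 - 5 = 77/2 ≈ 38.500)
p(C) = 138 (p(C) = -16 + 4*(77/2) = -16 + 154 = 138)
(p(-85) - 17758) - 9728 = (138 - 17758) - 9728 = -17620 - 9728 = -27348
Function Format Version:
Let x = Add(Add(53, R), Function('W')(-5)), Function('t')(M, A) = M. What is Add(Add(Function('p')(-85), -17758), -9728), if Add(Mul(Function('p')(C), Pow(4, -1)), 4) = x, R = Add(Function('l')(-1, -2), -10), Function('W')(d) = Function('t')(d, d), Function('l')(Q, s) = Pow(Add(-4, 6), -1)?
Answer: -27348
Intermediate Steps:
Function('l')(Q, s) = Rational(1, 2) (Function('l')(Q, s) = Pow(2, -1) = Rational(1, 2))
Function('W')(d) = d
R = Rational(-19, 2) (R = Add(Rational(1, 2), -10) = Rational(-19, 2) ≈ -9.5000)
x = Rational(77, 2) (x = Add(Add(53, Rational(-19, 2)), -5) = Add(Rational(87, 2), -5) = Rational(77, 2) ≈ 38.500)
Function('p')(C) = 138 (Function('p')(C) = Add(-16, Mul(4, Rational(77, 2))) = Add(-16, 154) = 138)
Add(Add(Function('p')(-85), -17758), -9728) = Add(Add(138, -17758), -9728) = Add(-17620, -9728) = -27348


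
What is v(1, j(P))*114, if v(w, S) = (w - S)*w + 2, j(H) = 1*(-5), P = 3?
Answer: 912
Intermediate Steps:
j(H) = -5
v(w, S) = 2 + w*(w - S) (v(w, S) = w*(w - S) + 2 = 2 + w*(w - S))
v(1, j(P))*114 = (2 + 1**2 - 1*(-5)*1)*114 = (2 + 1 + 5)*114 = 8*114 = 912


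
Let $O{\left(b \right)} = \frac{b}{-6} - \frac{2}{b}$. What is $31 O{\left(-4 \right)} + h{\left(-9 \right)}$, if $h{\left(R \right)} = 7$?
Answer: $\frac{259}{6} \approx 43.167$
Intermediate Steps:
$O{\left(b \right)} = - \frac{2}{b} - \frac{b}{6}$ ($O{\left(b \right)} = b \left(- \frac{1}{6}\right) - \frac{2}{b} = - \frac{b}{6} - \frac{2}{b} = - \frac{2}{b} - \frac{b}{6}$)
$31 O{\left(-4 \right)} + h{\left(-9 \right)} = 31 \left(- \frac{2}{-4} - - \frac{2}{3}\right) + 7 = 31 \left(\left(-2\right) \left(- \frac{1}{4}\right) + \frac{2}{3}\right) + 7 = 31 \left(\frac{1}{2} + \frac{2}{3}\right) + 7 = 31 \cdot \frac{7}{6} + 7 = \frac{217}{6} + 7 = \frac{259}{6}$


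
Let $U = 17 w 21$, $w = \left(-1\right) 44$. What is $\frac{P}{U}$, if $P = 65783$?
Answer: $- \frac{65783}{15708} \approx -4.1879$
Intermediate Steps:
$w = -44$
$U = -15708$ ($U = 17 \left(-44\right) 21 = \left(-748\right) 21 = -15708$)
$\frac{P}{U} = \frac{65783}{-15708} = 65783 \left(- \frac{1}{15708}\right) = - \frac{65783}{15708}$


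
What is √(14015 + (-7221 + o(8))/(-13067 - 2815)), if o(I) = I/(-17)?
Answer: 5*√40867249508718/269994 ≈ 118.39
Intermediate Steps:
o(I) = -I/17 (o(I) = I*(-1/17) = -I/17)
√(14015 + (-7221 + o(8))/(-13067 - 2815)) = √(14015 + (-7221 - 1/17*8)/(-13067 - 2815)) = √(14015 + (-7221 - 8/17)/(-15882)) = √(14015 - 122765/17*(-1/15882)) = √(14015 + 122765/269994) = √(3784088675/269994) = 5*√40867249508718/269994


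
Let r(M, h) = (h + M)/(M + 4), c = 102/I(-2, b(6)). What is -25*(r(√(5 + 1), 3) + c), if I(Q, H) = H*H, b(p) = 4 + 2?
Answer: -515/6 - 5*√6/2 ≈ -91.957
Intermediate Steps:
b(p) = 6
I(Q, H) = H²
c = 17/6 (c = 102/(6²) = 102/36 = 102*(1/36) = 17/6 ≈ 2.8333)
r(M, h) = (M + h)/(4 + M)
-25*(r(√(5 + 1), 3) + c) = -25*((√(5 + 1) + 3)/(4 + √(5 + 1)) + 17/6) = -25*((√6 + 3)/(4 + √6) + 17/6) = -25*((3 + √6)/(4 + √6) + 17/6) = -25*(17/6 + (3 + √6)/(4 + √6)) = -425/6 - 25*(3 + √6)/(4 + √6)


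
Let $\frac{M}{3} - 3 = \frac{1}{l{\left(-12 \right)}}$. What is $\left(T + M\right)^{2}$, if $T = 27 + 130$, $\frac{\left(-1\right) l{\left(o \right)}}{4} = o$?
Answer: $\frac{7059649}{256} \approx 27577.0$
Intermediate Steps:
$l{\left(o \right)} = - 4 o$
$T = 157$
$M = \frac{145}{16}$ ($M = 9 + \frac{3}{\left(-4\right) \left(-12\right)} = 9 + \frac{3}{48} = 9 + 3 \cdot \frac{1}{48} = 9 + \frac{1}{16} = \frac{145}{16} \approx 9.0625$)
$\left(T + M\right)^{2} = \left(157 + \frac{145}{16}\right)^{2} = \left(\frac{2657}{16}\right)^{2} = \frac{7059649}{256}$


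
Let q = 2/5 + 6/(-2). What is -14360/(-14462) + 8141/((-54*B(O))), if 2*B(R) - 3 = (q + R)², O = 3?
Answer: -1456374335/15423723 ≈ -94.424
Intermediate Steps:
q = -13/5 (q = 2*(⅕) + 6*(-½) = ⅖ - 3 = -13/5 ≈ -2.6000)
B(R) = 3/2 + (-13/5 + R)²/2
-14360/(-14462) + 8141/((-54*B(O))) = -14360/(-14462) + 8141/((-54*(3/2 + (-13 + 5*3)²/50))) = -14360*(-1/14462) + 8141/((-54*(3/2 + (-13 + 15)²/50))) = 7180/7231 + 8141/((-54*(3/2 + (1/50)*2²))) = 7180/7231 + 8141/((-54*(3/2 + (1/50)*4))) = 7180/7231 + 8141/((-54*(3/2 + 2/25))) = 7180/7231 + 8141/((-54*79/50)) = 7180/7231 + 8141/(-2133/25) = 7180/7231 + 8141*(-25/2133) = 7180/7231 - 203525/2133 = -1456374335/15423723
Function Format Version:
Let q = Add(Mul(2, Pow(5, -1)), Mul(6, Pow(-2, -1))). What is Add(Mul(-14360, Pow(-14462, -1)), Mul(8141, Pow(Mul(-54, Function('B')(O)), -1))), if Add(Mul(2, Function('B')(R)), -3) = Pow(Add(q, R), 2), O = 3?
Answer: Rational(-1456374335, 15423723) ≈ -94.424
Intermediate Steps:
q = Rational(-13, 5) (q = Add(Mul(2, Rational(1, 5)), Mul(6, Rational(-1, 2))) = Add(Rational(2, 5), -3) = Rational(-13, 5) ≈ -2.6000)
Function('B')(R) = Add(Rational(3, 2), Mul(Rational(1, 2), Pow(Add(Rational(-13, 5), R), 2)))
Add(Mul(-14360, Pow(-14462, -1)), Mul(8141, Pow(Mul(-54, Function('B')(O)), -1))) = Add(Mul(-14360, Pow(-14462, -1)), Mul(8141, Pow(Mul(-54, Add(Rational(3, 2), Mul(Rational(1, 50), Pow(Add(-13, Mul(5, 3)), 2)))), -1))) = Add(Mul(-14360, Rational(-1, 14462)), Mul(8141, Pow(Mul(-54, Add(Rational(3, 2), Mul(Rational(1, 50), Pow(Add(-13, 15), 2)))), -1))) = Add(Rational(7180, 7231), Mul(8141, Pow(Mul(-54, Add(Rational(3, 2), Mul(Rational(1, 50), Pow(2, 2)))), -1))) = Add(Rational(7180, 7231), Mul(8141, Pow(Mul(-54, Add(Rational(3, 2), Mul(Rational(1, 50), 4))), -1))) = Add(Rational(7180, 7231), Mul(8141, Pow(Mul(-54, Add(Rational(3, 2), Rational(2, 25))), -1))) = Add(Rational(7180, 7231), Mul(8141, Pow(Mul(-54, Rational(79, 50)), -1))) = Add(Rational(7180, 7231), Mul(8141, Pow(Rational(-2133, 25), -1))) = Add(Rational(7180, 7231), Mul(8141, Rational(-25, 2133))) = Add(Rational(7180, 7231), Rational(-203525, 2133)) = Rational(-1456374335, 15423723)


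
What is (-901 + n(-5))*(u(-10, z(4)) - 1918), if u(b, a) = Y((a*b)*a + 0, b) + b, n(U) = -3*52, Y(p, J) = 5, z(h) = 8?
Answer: 2032611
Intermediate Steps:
n(U) = -156
u(b, a) = 5 + b
(-901 + n(-5))*(u(-10, z(4)) - 1918) = (-901 - 156)*((5 - 10) - 1918) = -1057*(-5 - 1918) = -1057*(-1923) = 2032611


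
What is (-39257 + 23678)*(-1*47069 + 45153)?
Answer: 29849364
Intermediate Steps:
(-39257 + 23678)*(-1*47069 + 45153) = -15579*(-47069 + 45153) = -15579*(-1916) = 29849364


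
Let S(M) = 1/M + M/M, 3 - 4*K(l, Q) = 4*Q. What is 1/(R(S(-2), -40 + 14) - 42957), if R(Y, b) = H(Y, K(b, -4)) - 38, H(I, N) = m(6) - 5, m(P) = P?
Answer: -1/42994 ≈ -2.3259e-5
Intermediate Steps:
K(l, Q) = ¾ - Q
S(M) = 1 + 1/M (S(M) = 1/M + 1 = 1 + 1/M)
H(I, N) = 1 (H(I, N) = 6 - 5 = 1)
R(Y, b) = -37 (R(Y, b) = 1 - 38 = -37)
1/(R(S(-2), -40 + 14) - 42957) = 1/(-37 - 42957) = 1/(-42994) = -1/42994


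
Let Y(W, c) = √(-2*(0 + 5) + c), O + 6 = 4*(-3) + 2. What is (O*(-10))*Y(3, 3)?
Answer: 160*I*√7 ≈ 423.32*I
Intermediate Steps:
O = -16 (O = -6 + (4*(-3) + 2) = -6 + (-12 + 2) = -6 - 10 = -16)
Y(W, c) = √(-10 + c) (Y(W, c) = √(-2*5 + c) = √(-10 + c))
(O*(-10))*Y(3, 3) = (-16*(-10))*√(-10 + 3) = 160*√(-7) = 160*(I*√7) = 160*I*√7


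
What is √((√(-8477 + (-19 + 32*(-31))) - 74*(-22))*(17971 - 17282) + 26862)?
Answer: √(1148554 + 2756*I*√593) ≈ 1072.2 + 31.3*I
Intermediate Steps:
√((√(-8477 + (-19 + 32*(-31))) - 74*(-22))*(17971 - 17282) + 26862) = √((√(-8477 + (-19 - 992)) + 1628)*689 + 26862) = √((√(-8477 - 1011) + 1628)*689 + 26862) = √((√(-9488) + 1628)*689 + 26862) = √((4*I*√593 + 1628)*689 + 26862) = √((1628 + 4*I*√593)*689 + 26862) = √((1121692 + 2756*I*√593) + 26862) = √(1148554 + 2756*I*√593)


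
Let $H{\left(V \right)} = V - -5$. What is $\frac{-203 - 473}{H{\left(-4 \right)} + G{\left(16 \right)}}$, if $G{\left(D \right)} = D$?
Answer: $- \frac{676}{17} \approx -39.765$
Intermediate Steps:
$H{\left(V \right)} = 5 + V$ ($H{\left(V \right)} = V + 5 = 5 + V$)
$\frac{-203 - 473}{H{\left(-4 \right)} + G{\left(16 \right)}} = \frac{-203 - 473}{\left(5 - 4\right) + 16} = - \frac{676}{1 + 16} = - \frac{676}{17}$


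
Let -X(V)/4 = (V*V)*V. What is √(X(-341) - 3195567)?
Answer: √155411717 ≈ 12466.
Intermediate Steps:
X(V) = -4*V³ (X(V) = -4*V*V*V = -4*V²*V = -4*V³)
√(X(-341) - 3195567) = √(-4*(-341)³ - 3195567) = √(-4*(-39651821) - 3195567) = √(158607284 - 3195567) = √155411717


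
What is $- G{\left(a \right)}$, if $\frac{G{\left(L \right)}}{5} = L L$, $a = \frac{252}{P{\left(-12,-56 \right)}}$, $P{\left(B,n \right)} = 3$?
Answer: $-35280$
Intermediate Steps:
$a = 84$ ($a = \frac{252}{3} = 252 \cdot \frac{1}{3} = 84$)
$G{\left(L \right)} = 5 L^{2}$ ($G{\left(L \right)} = 5 L L = 5 L^{2}$)
$- G{\left(a \right)} = - 5 \cdot 84^{2} = - 5 \cdot 7056 = \left(-1\right) 35280 = -35280$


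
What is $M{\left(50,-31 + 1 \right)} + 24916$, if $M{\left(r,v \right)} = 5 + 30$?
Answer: $24951$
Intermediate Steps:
$M{\left(r,v \right)} = 35$
$M{\left(50,-31 + 1 \right)} + 24916 = 35 + 24916 = 24951$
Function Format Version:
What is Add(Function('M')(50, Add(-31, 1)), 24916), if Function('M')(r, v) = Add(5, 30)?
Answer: 24951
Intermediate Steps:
Function('M')(r, v) = 35
Add(Function('M')(50, Add(-31, 1)), 24916) = Add(35, 24916) = 24951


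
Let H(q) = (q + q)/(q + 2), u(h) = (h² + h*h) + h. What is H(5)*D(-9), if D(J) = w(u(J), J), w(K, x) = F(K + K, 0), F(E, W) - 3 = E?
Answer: 3090/7 ≈ 441.43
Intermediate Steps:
u(h) = h + 2*h² (u(h) = (h² + h²) + h = 2*h² + h = h + 2*h²)
F(E, W) = 3 + E
w(K, x) = 3 + 2*K (w(K, x) = 3 + (K + K) = 3 + 2*K)
D(J) = 3 + 2*J*(1 + 2*J) (D(J) = 3 + 2*(J*(1 + 2*J)) = 3 + 2*J*(1 + 2*J))
H(q) = 2*q/(2 + q) (H(q) = (2*q)/(2 + q) = 2*q/(2 + q))
H(5)*D(-9) = (2*5/(2 + 5))*(3 + 2*(-9)*(1 + 2*(-9))) = (2*5/7)*(3 + 2*(-9)*(1 - 18)) = (2*5*(⅐))*(3 + 2*(-9)*(-17)) = 10*(3 + 306)/7 = (10/7)*309 = 3090/7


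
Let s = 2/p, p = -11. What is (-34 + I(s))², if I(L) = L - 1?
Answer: 149769/121 ≈ 1237.8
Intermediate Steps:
s = -2/11 (s = 2/(-11) = 2*(-1/11) = -2/11 ≈ -0.18182)
I(L) = -1 + L
(-34 + I(s))² = (-34 + (-1 - 2/11))² = (-34 - 13/11)² = (-387/11)² = 149769/121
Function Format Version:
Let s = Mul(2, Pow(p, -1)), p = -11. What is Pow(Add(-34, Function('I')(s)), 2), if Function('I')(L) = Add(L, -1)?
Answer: Rational(149769, 121) ≈ 1237.8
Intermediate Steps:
s = Rational(-2, 11) (s = Mul(2, Pow(-11, -1)) = Mul(2, Rational(-1, 11)) = Rational(-2, 11) ≈ -0.18182)
Function('I')(L) = Add(-1, L)
Pow(Add(-34, Function('I')(s)), 2) = Pow(Add(-34, Add(-1, Rational(-2, 11))), 2) = Pow(Add(-34, Rational(-13, 11)), 2) = Pow(Rational(-387, 11), 2) = Rational(149769, 121)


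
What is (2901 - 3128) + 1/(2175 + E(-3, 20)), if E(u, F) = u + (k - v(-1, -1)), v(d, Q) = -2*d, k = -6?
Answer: -491227/2164 ≈ -227.00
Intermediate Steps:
E(u, F) = -8 + u (E(u, F) = u + (-6 - (-2)*(-1)) = u + (-6 - 1*2) = u + (-6 - 2) = u - 8 = -8 + u)
(2901 - 3128) + 1/(2175 + E(-3, 20)) = (2901 - 3128) + 1/(2175 + (-8 - 3)) = -227 + 1/(2175 - 11) = -227 + 1/2164 = -491227/2164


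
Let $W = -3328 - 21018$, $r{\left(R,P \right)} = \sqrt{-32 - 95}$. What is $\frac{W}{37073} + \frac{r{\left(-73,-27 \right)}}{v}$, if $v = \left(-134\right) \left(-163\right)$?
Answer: $- \frac{24346}{37073} + \frac{i \sqrt{127}}{21842} \approx -0.6567 + 0.00051595 i$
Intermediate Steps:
$r{\left(R,P \right)} = i \sqrt{127}$ ($r{\left(R,P \right)} = \sqrt{-127} = i \sqrt{127}$)
$W = -24346$
$v = 21842$
$\frac{W}{37073} + \frac{r{\left(-73,-27 \right)}}{v} = - \frac{24346}{37073} + \frac{i \sqrt{127}}{21842}$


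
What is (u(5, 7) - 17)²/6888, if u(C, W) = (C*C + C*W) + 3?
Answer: 529/1722 ≈ 0.30720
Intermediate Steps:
u(C, W) = 3 + C² + C*W (u(C, W) = (C² + C*W) + 3 = 3 + C² + C*W)
(u(5, 7) - 17)²/6888 = ((3 + 5² + 5*7) - 17)²/6888 = ((3 + 25 + 35) - 17)²*(1/6888) = (63 - 17)²*(1/6888) = 46²*(1/6888) = 2116*(1/6888) = 529/1722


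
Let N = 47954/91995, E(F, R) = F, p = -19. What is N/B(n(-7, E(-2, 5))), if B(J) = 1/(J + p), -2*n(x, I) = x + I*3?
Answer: -119885/18399 ≈ -6.5158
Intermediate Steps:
n(x, I) = -3*I/2 - x/2 (n(x, I) = -(x + I*3)/2 = -(x + 3*I)/2 = -3*I/2 - x/2)
B(J) = 1/(-19 + J) (B(J) = 1/(J - 19) = 1/(-19 + J))
N = 47954/91995 (N = 47954*(1/91995) = 47954/91995 ≈ 0.52127)
N/B(n(-7, E(-2, 5))) = 47954/(91995*(1/(-19 + (-3/2*(-2) - ½*(-7))))) = 47954/(91995*(1/(-19 + (3 + 7/2)))) = 47954/(91995*(1/(-19 + 13/2))) = 47954/(91995*(1/(-25/2))) = 47954/(91995*(-2/25)) = (47954/91995)*(-25/2) = -119885/18399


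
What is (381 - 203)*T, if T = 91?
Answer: 16198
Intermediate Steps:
(381 - 203)*T = (381 - 203)*91 = 178*91 = 16198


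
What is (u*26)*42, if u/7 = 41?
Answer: 313404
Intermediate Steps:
u = 287 (u = 7*41 = 287)
(u*26)*42 = (287*26)*42 = 7462*42 = 313404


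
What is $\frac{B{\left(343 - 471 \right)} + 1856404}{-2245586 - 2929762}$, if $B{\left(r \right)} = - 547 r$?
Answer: $- \frac{160535}{431279} \approx -0.37223$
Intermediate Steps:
$\frac{B{\left(343 - 471 \right)} + 1856404}{-2245586 - 2929762} = \frac{- 547 \left(343 - 471\right) + 1856404}{-2245586 - 2929762} = \frac{\left(-547\right) \left(-128\right) + 1856404}{-5175348} = \left(70016 + 1856404\right) \left(- \frac{1}{5175348}\right) = 1926420 \left(- \frac{1}{5175348}\right) = - \frac{160535}{431279}$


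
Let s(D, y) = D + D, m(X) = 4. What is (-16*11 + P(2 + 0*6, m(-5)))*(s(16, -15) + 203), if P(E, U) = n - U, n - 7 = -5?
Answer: -41830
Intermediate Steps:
n = 2 (n = 7 - 5 = 2)
P(E, U) = 2 - U
s(D, y) = 2*D
(-16*11 + P(2 + 0*6, m(-5)))*(s(16, -15) + 203) = (-16*11 + (2 - 1*4))*(2*16 + 203) = (-176 + (2 - 4))*(32 + 203) = (-176 - 2)*235 = -178*235 = -41830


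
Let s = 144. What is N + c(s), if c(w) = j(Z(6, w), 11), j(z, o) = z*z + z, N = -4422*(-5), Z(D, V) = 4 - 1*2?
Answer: 22116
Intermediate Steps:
Z(D, V) = 2 (Z(D, V) = 4 - 2 = 2)
N = 22110
j(z, o) = z + z² (j(z, o) = z² + z = z + z²)
c(w) = 6 (c(w) = 2*(1 + 2) = 2*3 = 6)
N + c(s) = 22110 + 6 = 22116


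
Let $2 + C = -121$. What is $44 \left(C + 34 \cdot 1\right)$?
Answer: $-3916$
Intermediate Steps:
$C = -123$ ($C = -2 - 121 = -123$)
$44 \left(C + 34 \cdot 1\right) = 44 \left(-123 + 34 \cdot 1\right) = 44 \left(-123 + 34\right) = 44 \left(-89\right) = -3916$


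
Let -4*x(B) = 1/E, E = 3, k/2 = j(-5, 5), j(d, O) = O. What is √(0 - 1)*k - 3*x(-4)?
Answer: ¼ + 10*I ≈ 0.25 + 10.0*I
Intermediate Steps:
k = 10 (k = 2*5 = 10)
x(B) = -1/12 (x(B) = -¼/3 = -¼*⅓ = -1/12)
√(0 - 1)*k - 3*x(-4) = √(0 - 1)*10 - 3*(-1/12) = √(-1)*10 + ¼ = I*10 + ¼ = 10*I + ¼ = ¼ + 10*I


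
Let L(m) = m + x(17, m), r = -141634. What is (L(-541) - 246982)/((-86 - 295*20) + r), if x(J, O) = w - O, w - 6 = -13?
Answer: 4049/2420 ≈ 1.6731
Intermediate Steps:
w = -7 (w = 6 - 13 = -7)
x(J, O) = -7 - O
L(m) = -7 (L(m) = m + (-7 - m) = -7)
(L(-541) - 246982)/((-86 - 295*20) + r) = (-7 - 246982)/((-86 - 295*20) - 141634) = -246989/((-86 - 5900) - 141634) = -246989/(-5986 - 141634) = -246989/(-147620) = -246989*(-1/147620) = 4049/2420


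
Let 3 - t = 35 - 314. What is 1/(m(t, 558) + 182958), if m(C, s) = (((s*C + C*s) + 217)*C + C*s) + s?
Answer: 1/89150850 ≈ 1.1217e-8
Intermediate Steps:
t = 282 (t = 3 - (35 - 314) = 3 - 1*(-279) = 3 + 279 = 282)
m(C, s) = s + C*s + C*(217 + 2*C*s) (m(C, s) = (((C*s + C*s) + 217)*C + C*s) + s = ((2*C*s + 217)*C + C*s) + s = ((217 + 2*C*s)*C + C*s) + s = (C*(217 + 2*C*s) + C*s) + s = (C*s + C*(217 + 2*C*s)) + s = s + C*s + C*(217 + 2*C*s))
1/(m(t, 558) + 182958) = 1/((558 + 217*282 + 282*558 + 2*558*282²) + 182958) = 1/((558 + 61194 + 157356 + 2*558*79524) + 182958) = 1/((558 + 61194 + 157356 + 88748784) + 182958) = 1/(88967892 + 182958) = 1/89150850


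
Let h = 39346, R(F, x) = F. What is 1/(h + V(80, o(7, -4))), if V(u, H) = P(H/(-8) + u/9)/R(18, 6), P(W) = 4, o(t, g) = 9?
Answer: 9/354116 ≈ 2.5415e-5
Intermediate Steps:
V(u, H) = 2/9 (V(u, H) = 4/18 = 4*(1/18) = 2/9)
1/(h + V(80, o(7, -4))) = 1/(39346 + 2/9) = 1/(354116/9) = 9/354116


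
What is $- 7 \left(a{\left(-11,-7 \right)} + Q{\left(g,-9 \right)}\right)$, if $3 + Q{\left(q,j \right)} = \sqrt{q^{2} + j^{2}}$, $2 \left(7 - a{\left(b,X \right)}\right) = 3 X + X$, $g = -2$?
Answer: $-126 - 7 \sqrt{85} \approx -190.54$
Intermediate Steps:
$a{\left(b,X \right)} = 7 - 2 X$ ($a{\left(b,X \right)} = 7 - \frac{3 X + X}{2} = 7 - \frac{4 X}{2} = 7 - 2 X$)
$Q{\left(q,j \right)} = -3 + \sqrt{j^{2} + q^{2}}$ ($Q{\left(q,j \right)} = -3 + \sqrt{q^{2} + j^{2}} = -3 + \sqrt{j^{2} + q^{2}}$)
$- 7 \left(a{\left(-11,-7 \right)} + Q{\left(g,-9 \right)}\right) = - 7 \left(\left(7 - -14\right) - \left(3 - \sqrt{\left(-9\right)^{2} + \left(-2\right)^{2}}\right)\right) = - 7 \left(\left(7 + 14\right) - \left(3 - \sqrt{81 + 4}\right)\right) = - 7 \left(21 - \left(3 - \sqrt{85}\right)\right) = - 7 \left(18 + \sqrt{85}\right) = -126 - 7 \sqrt{85}$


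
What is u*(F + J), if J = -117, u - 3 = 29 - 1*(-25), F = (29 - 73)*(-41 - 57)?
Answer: 239115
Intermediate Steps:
F = 4312 (F = -44*(-98) = 4312)
u = 57 (u = 3 + (29 - 1*(-25)) = 3 + (29 + 25) = 3 + 54 = 57)
u*(F + J) = 57*(4312 - 117) = 57*4195 = 239115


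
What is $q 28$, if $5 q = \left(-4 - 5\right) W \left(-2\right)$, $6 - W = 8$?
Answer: $- \frac{1008}{5} \approx -201.6$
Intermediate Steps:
$W = -2$ ($W = 6 - 8 = -2$)
$q = - \frac{36}{5}$ ($q = \frac{\left(-4 - 5\right) \left(-2\right) \left(-2\right)}{5} = \frac{\left(-9\right) \left(-2\right) \left(-2\right)}{5} = \frac{18 \left(-2\right)}{5} = \frac{1}{5} \left(-36\right) = - \frac{36}{5} \approx -7.2$)
$q 28 = \left(- \frac{36}{5}\right) 28 = - \frac{1008}{5}$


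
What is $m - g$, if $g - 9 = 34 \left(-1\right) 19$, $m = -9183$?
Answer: $-8546$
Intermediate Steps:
$g = -637$ ($g = 9 + 34 \left(-1\right) 19 = 9 - 646 = -637$)
$m - g = -9183 - -637 = -9183 + 637 = -8546$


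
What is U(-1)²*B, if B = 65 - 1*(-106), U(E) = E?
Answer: 171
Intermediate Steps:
B = 171 (B = 65 + 106 = 171)
U(-1)²*B = (-1)²*171 = 1*171 = 171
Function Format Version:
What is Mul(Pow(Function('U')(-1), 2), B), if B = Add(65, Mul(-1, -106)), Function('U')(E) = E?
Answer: 171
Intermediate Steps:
B = 171 (B = Add(65, 106) = 171)
Mul(Pow(Function('U')(-1), 2), B) = Mul(Pow(-1, 2), 171) = Mul(1, 171) = 171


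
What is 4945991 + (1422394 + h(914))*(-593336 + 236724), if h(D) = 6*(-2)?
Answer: -507233543793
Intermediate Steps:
h(D) = -12
4945991 + (1422394 + h(914))*(-593336 + 236724) = 4945991 + (1422394 - 12)*(-593336 + 236724) = 4945991 + 1422382*(-356612) = 4945991 - 507238489784 = -507233543793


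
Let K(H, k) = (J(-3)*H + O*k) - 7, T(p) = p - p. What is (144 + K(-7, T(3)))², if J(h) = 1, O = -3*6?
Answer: 16900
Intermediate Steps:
O = -18
T(p) = 0
K(H, k) = -7 + H - 18*k (K(H, k) = (1*H - 18*k) - 7 = (H - 18*k) - 7 = -7 + H - 18*k)
(144 + K(-7, T(3)))² = (144 + (-7 - 7 - 18*0))² = (144 + (-7 - 7 + 0))² = (144 - 14)² = 130² = 16900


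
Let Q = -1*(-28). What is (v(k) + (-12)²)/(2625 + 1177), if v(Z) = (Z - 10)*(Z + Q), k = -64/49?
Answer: -189444/4564301 ≈ -0.041506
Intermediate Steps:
k = -64/49 (k = -64*1/49 = -64/49 ≈ -1.3061)
Q = 28
v(Z) = (-10 + Z)*(28 + Z) (v(Z) = (Z - 10)*(Z + 28) = (-10 + Z)*(28 + Z))
(v(k) + (-12)²)/(2625 + 1177) = ((-280 + (-64/49)² + 18*(-64/49)) + (-12)²)/(2625 + 1177) = ((-280 + 4096/2401 - 1152/49) + 144)/3802 = (-724632/2401 + 144)*(1/3802) = -378888/2401*1/3802 = -189444/4564301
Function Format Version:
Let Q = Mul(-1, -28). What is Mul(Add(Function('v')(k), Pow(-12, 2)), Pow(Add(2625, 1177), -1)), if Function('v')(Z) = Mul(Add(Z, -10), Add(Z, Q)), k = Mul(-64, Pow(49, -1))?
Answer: Rational(-189444, 4564301) ≈ -0.041506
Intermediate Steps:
k = Rational(-64, 49) (k = Mul(-64, Rational(1, 49)) = Rational(-64, 49) ≈ -1.3061)
Q = 28
Function('v')(Z) = Mul(Add(-10, Z), Add(28, Z)) (Function('v')(Z) = Mul(Add(Z, -10), Add(Z, 28)) = Mul(Add(-10, Z), Add(28, Z)))
Mul(Add(Function('v')(k), Pow(-12, 2)), Pow(Add(2625, 1177), -1)) = Mul(Add(Add(-280, Pow(Rational(-64, 49), 2), Mul(18, Rational(-64, 49))), Pow(-12, 2)), Pow(Add(2625, 1177), -1)) = Mul(Add(Add(-280, Rational(4096, 2401), Rational(-1152, 49)), 144), Pow(3802, -1)) = Mul(Add(Rational(-724632, 2401), 144), Rational(1, 3802)) = Mul(Rational(-378888, 2401), Rational(1, 3802)) = Rational(-189444, 4564301)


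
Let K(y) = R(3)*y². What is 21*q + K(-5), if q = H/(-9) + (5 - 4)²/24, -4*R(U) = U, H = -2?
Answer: -317/24 ≈ -13.208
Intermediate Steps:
R(U) = -U/4
q = 19/72 (q = -2/(-9) + (5 - 4)²/24 = -2*(-⅑) + 1²*(1/24) = 2/9 + 1*(1/24) = 2/9 + 1/24 = 19/72 ≈ 0.26389)
K(y) = -3*y²/4 (K(y) = (-¼*3)*y² = -3*y²/4)
21*q + K(-5) = 21*(19/72) - ¾*(-5)² = 133/24 - ¾*25 = 133/24 - 75/4 = -317/24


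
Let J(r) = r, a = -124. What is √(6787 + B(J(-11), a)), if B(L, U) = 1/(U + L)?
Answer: 2*√3435915/45 ≈ 82.383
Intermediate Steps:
B(L, U) = 1/(L + U)
√(6787 + B(J(-11), a)) = √(6787 + 1/(-11 - 124)) = √(6787 + 1/(-135)) = √(6787 - 1/135) = √(916244/135) = 2*√3435915/45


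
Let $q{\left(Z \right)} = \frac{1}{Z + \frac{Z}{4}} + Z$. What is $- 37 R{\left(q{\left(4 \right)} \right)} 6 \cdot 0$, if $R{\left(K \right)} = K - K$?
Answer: $0$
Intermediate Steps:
$q{\left(Z \right)} = Z + \frac{4}{5 Z}$ ($q{\left(Z \right)} = \frac{1}{Z + Z \frac{1}{4}} + Z = \frac{1}{Z + \frac{Z}{4}} + Z = \frac{1}{\frac{5}{4} Z} + Z = \frac{4}{5 Z} + Z = Z + \frac{4}{5 Z}$)
$R{\left(K \right)} = 0$
$- 37 R{\left(q{\left(4 \right)} \right)} 6 \cdot 0 = \left(-37\right) 0 \cdot 6 \cdot 0 = 0 \cdot 0 = 0$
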